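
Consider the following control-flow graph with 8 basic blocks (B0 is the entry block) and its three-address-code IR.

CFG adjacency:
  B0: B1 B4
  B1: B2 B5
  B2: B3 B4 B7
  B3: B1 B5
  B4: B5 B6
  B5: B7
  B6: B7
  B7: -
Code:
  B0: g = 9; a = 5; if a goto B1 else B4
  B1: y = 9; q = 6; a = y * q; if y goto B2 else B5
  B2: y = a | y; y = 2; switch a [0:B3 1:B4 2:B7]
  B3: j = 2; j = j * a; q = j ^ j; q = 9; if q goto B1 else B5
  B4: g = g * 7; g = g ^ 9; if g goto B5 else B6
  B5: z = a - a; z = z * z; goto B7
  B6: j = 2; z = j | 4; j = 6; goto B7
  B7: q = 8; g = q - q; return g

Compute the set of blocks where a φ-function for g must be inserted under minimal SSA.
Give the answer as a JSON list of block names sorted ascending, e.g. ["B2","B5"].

Answer: ["B5", "B7"]

Analysis:
idom tree: B1←B0 B2←B1 B3←B2 B4←B0 B5←B0 B6←B4 B7←B0
Join-block Dom:
  B1: preds {B0,B3}: {B0} ∩ {B0,B1,B2,B3} = {B0}; idom=B0
  B4: preds {B0,B2}: {B0} ∩ {B0,B1,B2} = {B0}; idom=B0
  B5: preds {B1,B3,B4}: {B0,B1} ∩ {B0,B1,B2,B3} ∩ {B0,B4} = {B0}; idom=B0
  B7: preds {B2,B5,B6}: {B0,B1,B2} ∩ {B0,B5} ∩ {B0,B4,B6} = {B0}; idom=B0

DF derivation:
  join B1 pred B0: · stop@B0
  join B1 pred B3: B3→B2→B1 stop@B0
  join B4 pred B0: · stop@B0
  join B4 pred B2: B2→B1 stop@B0
  join B5 pred B1: B1 stop@B0
  join B5 pred B3: B3→B2→B1 stop@B0
  join B5 pred B4: B4 stop@B0
  join B7 pred B2: B2→B1 stop@B0
  join B7 pred B5: B5 stop@B0
  join B7 pred B6: B6→B4 stop@B0
  B0: DF=∅
  B1: DF={B1,B4,B5,B7}
  B2: DF={B1,B4,B5,B7}
  B3: DF={B1,B5}
  B4: DF={B5,B7}
  B5: DF={B7}
  B6: DF={B7}
  B7: DF=∅

φ for g: defs {B0,B4,B7}
  DF⁺ = {B5,B7}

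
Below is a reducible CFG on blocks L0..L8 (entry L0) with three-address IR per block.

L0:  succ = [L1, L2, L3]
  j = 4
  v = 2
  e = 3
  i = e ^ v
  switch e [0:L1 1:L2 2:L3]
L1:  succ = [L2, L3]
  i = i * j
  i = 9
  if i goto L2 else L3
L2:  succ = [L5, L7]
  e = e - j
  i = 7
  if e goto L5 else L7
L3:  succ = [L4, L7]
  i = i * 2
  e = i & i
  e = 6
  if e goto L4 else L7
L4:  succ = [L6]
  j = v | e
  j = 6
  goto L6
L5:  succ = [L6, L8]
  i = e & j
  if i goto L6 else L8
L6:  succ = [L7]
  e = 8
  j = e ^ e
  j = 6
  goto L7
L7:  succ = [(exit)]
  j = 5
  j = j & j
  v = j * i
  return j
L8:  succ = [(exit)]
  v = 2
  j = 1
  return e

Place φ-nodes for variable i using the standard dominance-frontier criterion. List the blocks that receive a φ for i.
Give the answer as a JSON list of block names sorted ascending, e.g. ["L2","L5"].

idom tree: L1←L0 L2←L0 L3←L0 L4←L3 L5←L2 L6←L0 L7←L0 L8←L5
Dom∩ at merges:
  L2: preds {L0,L1}: {L0} ∩ {L0,L1} = {L0}; idom=L0
  L3: preds {L0,L1}: {L0} ∩ {L0,L1} = {L0}; idom=L0
  L6: preds {L4,L5}: {L0,L3,L4} ∩ {L0,L2,L5} = {L0}; idom=L0
  L7: preds {L2,L3,L6}: {L0,L2} ∩ {L0,L3} ∩ {L0,L6} = {L0}; idom=L0

Frontier:
  L2←L0: walk · to L0
  L2←L1: walk L1 to L0
  L3←L0: walk · to L0
  L3←L1: walk L1 to L0
  L6←L4: walk L4→L3 to L0
  L6←L5: walk L5→L2 to L0
  L7←L2: walk L2 to L0
  L7←L3: walk L3 to L0
  L7←L6: walk L6 to L0
  DF(L0)=∅
  DF(L1)={L2,L3}
  DF(L2)={L6,L7}
  DF(L3)={L6,L7}
  DF(L4)={L6}
  DF(L5)={L6}
  DF(L6)={L7}
  DF(L7)=∅
  DF(L8)=∅

φ for i: defs {L0,L1,L2,L3,L5}
  DF⁺ = {L2,L3,L6,L7}

Answer: ["L2", "L3", "L6", "L7"]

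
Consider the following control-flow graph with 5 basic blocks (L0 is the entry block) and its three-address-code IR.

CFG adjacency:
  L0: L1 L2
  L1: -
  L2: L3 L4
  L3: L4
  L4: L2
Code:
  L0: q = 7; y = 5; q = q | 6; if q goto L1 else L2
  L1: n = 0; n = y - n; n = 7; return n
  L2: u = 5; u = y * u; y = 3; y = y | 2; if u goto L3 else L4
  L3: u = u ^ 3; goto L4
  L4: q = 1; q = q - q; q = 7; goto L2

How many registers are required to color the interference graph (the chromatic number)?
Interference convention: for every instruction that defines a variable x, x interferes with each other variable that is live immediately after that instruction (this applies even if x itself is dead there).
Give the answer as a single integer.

Answer: 2

Derivation:
def/use:
  L0 def {q,y} use ∅
  L1 def {n} use {y}
  L2 def {u,y} use {y}
  L3 def {u} use {u}
  L4 def {q} use ∅

Backward fixpoint:
  L0: in=∅ out={y}
  L1: in={y} out=∅
  L2: in={y} out={u,y}
  L3: in={u,y} out={y}
  L4: in={y} out={y}

Interference:
  n — {y}
  q — {y}
  u — {y}
  y — {n,q,u}

Colouring:
  lower bound: {n,y} mutually conflict ⇒ χ ≥ 2
  assign n→c1 q→c1 u→c1 y→c0 — no edge inside a register ⇒ χ ≤ 2
  χ = 2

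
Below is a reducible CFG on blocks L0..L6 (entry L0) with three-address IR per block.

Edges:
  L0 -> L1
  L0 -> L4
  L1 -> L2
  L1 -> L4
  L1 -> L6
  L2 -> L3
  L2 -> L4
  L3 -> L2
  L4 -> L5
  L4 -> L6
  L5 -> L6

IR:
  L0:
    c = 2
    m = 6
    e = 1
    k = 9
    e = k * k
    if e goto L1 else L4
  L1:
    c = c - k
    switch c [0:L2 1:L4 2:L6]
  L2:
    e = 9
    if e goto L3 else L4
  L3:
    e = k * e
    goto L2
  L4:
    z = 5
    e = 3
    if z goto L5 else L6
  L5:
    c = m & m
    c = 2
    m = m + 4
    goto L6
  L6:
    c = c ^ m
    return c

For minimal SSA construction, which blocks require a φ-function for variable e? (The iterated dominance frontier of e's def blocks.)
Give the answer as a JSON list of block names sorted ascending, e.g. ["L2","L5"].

Answer: ["L2", "L4", "L6"]

Working:
idom tree: L1←L0 L2←L1 L3←L2 L4←L0 L5←L4 L6←L0
Join-block Dom:
  L2: preds {L1,L3}: {L0,L1} ∩ {L0,L1,L2,L3} = {L0,L1}; idom=L1
  L4: preds {L0,L1,L2}: {L0} ∩ {L0,L1} ∩ {L0,L1,L2} = {L0}; idom=L0
  L6: preds {L1,L4,L5}: {L0,L1} ∩ {L0,L4} ∩ {L0,L4,L5} = {L0}; idom=L0

DF derivation:
  L2←L1: walk · to L1
  L2←L3: walk L3→L2 to L1
  L4←L0: walk · to L0
  L4←L1: walk L1 to L0
  L4←L2: walk L2→L1 to L0
  L6←L1: walk L1 to L0
  L6←L4: walk L4 to L0
  L6←L5: walk L5→L4 to L0
  L0: DF=∅
  L1: DF={L4,L6}
  L2: DF={L2,L4}
  L3: DF={L2}
  L4: DF={L6}
  L5: DF={L6}
  L6: DF=∅

φ for e: defs {L0,L2,L3,L4}
  DF⁺ = {L2,L4,L6}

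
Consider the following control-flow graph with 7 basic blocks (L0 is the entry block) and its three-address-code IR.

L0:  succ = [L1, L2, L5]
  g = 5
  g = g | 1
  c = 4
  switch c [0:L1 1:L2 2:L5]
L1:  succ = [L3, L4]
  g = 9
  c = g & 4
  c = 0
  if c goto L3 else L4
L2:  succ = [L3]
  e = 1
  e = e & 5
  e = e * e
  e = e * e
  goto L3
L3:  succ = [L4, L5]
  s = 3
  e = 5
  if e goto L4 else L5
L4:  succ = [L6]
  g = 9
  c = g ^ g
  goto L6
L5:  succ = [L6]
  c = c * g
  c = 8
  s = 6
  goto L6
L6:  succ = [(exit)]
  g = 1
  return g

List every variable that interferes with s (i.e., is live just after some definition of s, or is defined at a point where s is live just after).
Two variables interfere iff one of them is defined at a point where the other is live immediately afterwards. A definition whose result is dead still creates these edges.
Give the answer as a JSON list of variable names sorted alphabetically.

Block summaries:
  L0: {c,g} / ∅
  L1: {c,g} / ∅
  L2: {e} / ∅
  L3: {e,s} / ∅
  L4: {c,g} / ∅
  L5: {c,s} / {c,g}
  L6: {g} / ∅

Liveness:
  L0 li=∅ lo={c,g}
  L1 li=∅ lo={c,g}
  L2 li={c,g} lo={c,g}
  L3 li={c,g} lo={c,g}
  L4 li=∅ lo=∅
  L5 li={c,g} lo=∅
  L6 li=∅ lo=∅

Interfere edges:
  c — {e,g,s}
  e — {c,g}
  g — {c,e,s}
  s — {c,g}

N(s) = ["c", "g"]

Answer: ["c", "g"]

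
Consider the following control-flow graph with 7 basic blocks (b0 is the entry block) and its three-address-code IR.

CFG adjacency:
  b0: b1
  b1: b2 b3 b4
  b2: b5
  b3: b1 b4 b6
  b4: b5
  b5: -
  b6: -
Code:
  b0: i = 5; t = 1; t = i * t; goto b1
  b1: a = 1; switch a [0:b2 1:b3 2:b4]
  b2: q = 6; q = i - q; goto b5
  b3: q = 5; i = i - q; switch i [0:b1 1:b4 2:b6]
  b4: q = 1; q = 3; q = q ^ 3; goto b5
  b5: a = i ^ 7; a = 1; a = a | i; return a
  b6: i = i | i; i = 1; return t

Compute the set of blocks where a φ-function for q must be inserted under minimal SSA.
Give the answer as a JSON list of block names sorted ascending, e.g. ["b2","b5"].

idom tree: b1←b0 b2←b1 b3←b1 b4←b1 b5←b1 b6←b3
Join-block Dom:
  b1: preds {b0,b3}: {b0} ∩ {b0,b1,b3} = {b0}; idom=b0
  b4: preds {b1,b3}: {b0,b1} ∩ {b0,b1,b3} = {b0,b1}; idom=b1
  b5: preds {b2,b4}: {b0,b1,b2} ∩ {b0,b1,b4} = {b0,b1}; idom=b1

DF walk-up:
  b1←b0: walk · to b0
  b1←b3: walk b3→b1 to b0
  b4←b1: walk · to b1
  b4←b3: walk b3 to b1
  b5←b2: walk b2 to b1
  b5←b4: walk b4 to b1
  b0 → ∅
  b1 → {b1}
  b2 → {b5}
  b3 → {b1,b4}
  b4 → {b5}
  b5 → ∅
  b6 → ∅

φ for q: defs {b2,b3,b4}
  DF⁺ = {b1,b4,b5}

Answer: ["b1", "b4", "b5"]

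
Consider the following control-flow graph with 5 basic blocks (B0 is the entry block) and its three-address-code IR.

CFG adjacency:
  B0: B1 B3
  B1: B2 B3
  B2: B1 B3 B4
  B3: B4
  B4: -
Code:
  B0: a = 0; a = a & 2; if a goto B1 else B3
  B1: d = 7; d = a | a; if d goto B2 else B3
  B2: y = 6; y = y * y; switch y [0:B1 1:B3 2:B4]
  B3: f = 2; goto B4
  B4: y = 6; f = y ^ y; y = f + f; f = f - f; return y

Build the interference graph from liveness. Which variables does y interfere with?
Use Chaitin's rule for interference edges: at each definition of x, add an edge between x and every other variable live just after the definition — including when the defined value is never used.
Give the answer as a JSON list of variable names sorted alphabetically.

Answer: ["a", "f"]

Working:
def/use:
  B0: {a} / ∅
  B1: {d} / {a}
  B2: {y} / ∅
  B3: {f} / ∅
  B4: {f,y} / ∅

Liveness:
  B0 li=∅ lo={a}
  B1 li={a} lo={a}
  B2 li={a} lo={a}
  B3 li=∅ lo=∅
  B4 li=∅ lo=∅

Conflict graph:
  a↔{d,y}
  d↔{a}
  f↔{y}
  y↔{a,f}

N(y) = ["a", "f"]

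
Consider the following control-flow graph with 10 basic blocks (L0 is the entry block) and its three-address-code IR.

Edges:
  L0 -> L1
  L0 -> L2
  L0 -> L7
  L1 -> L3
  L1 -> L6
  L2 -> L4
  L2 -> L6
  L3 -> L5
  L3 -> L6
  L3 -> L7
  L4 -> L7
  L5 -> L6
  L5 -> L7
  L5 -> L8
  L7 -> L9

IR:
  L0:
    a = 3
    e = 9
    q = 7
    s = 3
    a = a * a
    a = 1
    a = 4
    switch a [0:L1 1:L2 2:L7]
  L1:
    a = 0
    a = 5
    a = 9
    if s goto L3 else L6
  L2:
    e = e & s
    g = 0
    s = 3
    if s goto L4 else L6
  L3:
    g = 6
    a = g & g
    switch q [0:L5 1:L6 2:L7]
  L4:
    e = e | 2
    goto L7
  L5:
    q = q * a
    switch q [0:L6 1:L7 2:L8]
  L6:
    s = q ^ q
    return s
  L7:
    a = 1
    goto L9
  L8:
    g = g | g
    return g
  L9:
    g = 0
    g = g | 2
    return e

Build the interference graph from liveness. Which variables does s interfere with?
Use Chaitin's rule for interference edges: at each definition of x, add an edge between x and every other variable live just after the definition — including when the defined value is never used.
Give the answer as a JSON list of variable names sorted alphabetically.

Answer: ["a", "e", "q"]

Working:
Per-block:
  L0: def={a,e,q,s} ue=∅
  L1: def={a} ue={s}
  L2: def={e,g,s} ue={e,s}
  L3: def={a,g} ue={q}
  L4: def={e} ue={e}
  L5: def={q} ue={a,q}
  L6: def={s} ue={q}
  L7: def={a} ue=∅
  L8: def={g} ue={g}
  L9: def={g} ue={e}

Liveness:
  L0 li=∅ lo={e,q,s}
  L1 li={e,q,s} lo={e,q}
  L2 li={e,q,s} lo={e,q}
  L3 li={e,q} lo={a,e,g,q}
  L4 li={e} lo={e}
  L5 li={a,e,g,q} lo={e,g,q}
  L6 li={q} lo=∅
  L7 li={e} lo={e}
  L8 li={g} lo=∅
  L9 li={e} lo=∅

Conflict graph:
  a — {e,g,q,s}
  e — {a,g,q,s}
  g — {a,e,q}
  q — {a,e,g,s}
  s — {a,e,q}

N(s) = ["a", "e", "q"]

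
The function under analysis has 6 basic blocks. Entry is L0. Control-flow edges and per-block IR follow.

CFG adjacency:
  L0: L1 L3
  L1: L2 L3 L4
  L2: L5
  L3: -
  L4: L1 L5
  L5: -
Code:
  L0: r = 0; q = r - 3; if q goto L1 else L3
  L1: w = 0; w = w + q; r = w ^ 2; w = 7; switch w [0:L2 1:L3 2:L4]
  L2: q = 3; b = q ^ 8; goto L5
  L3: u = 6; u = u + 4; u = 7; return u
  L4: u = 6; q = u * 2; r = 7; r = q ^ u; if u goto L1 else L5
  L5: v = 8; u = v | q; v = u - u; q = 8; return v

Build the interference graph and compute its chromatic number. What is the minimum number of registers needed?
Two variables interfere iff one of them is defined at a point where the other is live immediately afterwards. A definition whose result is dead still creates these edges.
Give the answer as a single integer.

Answer: 3

Analysis:
Block summaries:
  L0: {q,r} / ∅
  L1: {r,w} / {q}
  L2: {b,q} / ∅
  L3: {u} / ∅
  L4: {q,r,u} / ∅
  L5: {q,u,v} / {q}

Live sets:
  L0: in=∅ out={q}
  L1: in={q} out=∅
  L2: in=∅ out={q}
  L3: in=∅ out=∅
  L4: in=∅ out={q}
  L5: in={q} out=∅

Interfere edges:
  b: {q}
  q: {b,r,u,v,w}
  r: {q,u}
  u: {q,r}
  v: {q}
  w: {q}

Chromatic number:
  clique {q,r,u} ⇒ need ≥ 3
  assign b→r1 q→r0 r→r1 u→r2 v→r1 w→r1 — no edge inside a register ⇒ χ ≤ 3
  χ = 3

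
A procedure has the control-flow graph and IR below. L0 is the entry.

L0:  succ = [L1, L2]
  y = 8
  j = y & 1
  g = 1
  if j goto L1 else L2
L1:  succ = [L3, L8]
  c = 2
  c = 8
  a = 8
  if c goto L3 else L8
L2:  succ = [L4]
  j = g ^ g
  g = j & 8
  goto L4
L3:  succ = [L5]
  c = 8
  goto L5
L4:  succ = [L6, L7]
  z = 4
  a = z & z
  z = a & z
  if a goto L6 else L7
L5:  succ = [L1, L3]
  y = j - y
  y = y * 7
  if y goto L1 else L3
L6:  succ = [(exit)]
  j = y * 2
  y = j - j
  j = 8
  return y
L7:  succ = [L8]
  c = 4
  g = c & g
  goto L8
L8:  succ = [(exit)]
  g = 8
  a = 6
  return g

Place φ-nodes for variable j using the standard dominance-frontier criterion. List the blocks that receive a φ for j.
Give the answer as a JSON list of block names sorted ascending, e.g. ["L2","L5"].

idom tree: L1←L0 L2←L0 L3←L1 L4←L2 L5←L3 L6←L4 L7←L4 L8←L0
Join-block Dom:
  L1: preds {L0,L5}: {L0} ∩ {L0,L1,L3,L5} = {L0}; idom=L0
  L3: preds {L1,L5}: {L0,L1} ∩ {L0,L1,L3,L5} = {L0,L1}; idom=L1
  L8: preds {L1,L7}: {L0,L1} ∩ {L0,L2,L4,L7} = {L0}; idom=L0

Frontier:
  join L1 pred L0: · stop@L0
  join L1 pred L5: L5→L3→L1 stop@L0
  join L3 pred L1: · stop@L1
  join L3 pred L5: L5→L3 stop@L1
  join L8 pred L1: L1 stop@L0
  join L8 pred L7: L7→L4→L2 stop@L0
  DF(L0)=∅
  DF(L1)={L1,L8}
  DF(L2)={L8}
  DF(L3)={L1,L3}
  DF(L4)={L8}
  DF(L5)={L1,L3}
  DF(L6)=∅
  DF(L7)={L8}
  DF(L8)=∅

φ for j: defs {L0,L2,L6}
  DF⁺ = {L8}

Answer: ["L8"]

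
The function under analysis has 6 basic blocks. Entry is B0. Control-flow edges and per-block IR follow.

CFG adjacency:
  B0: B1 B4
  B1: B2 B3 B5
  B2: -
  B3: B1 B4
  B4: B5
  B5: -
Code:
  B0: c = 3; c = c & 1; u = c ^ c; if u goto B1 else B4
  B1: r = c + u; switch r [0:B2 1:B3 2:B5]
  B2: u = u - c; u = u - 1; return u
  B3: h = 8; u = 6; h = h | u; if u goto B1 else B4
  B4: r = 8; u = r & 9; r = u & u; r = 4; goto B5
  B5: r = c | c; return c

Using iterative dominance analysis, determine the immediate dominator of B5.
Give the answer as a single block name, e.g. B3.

idom tree: B1←B0 B2←B1 B3←B1 B4←B0 B5←B0
Join-block Dom:
  B1: preds {B0,B3}: {B0} ∩ {B0,B1,B3} = {B0}; idom=B0
  B4: preds {B0,B3}: {B0} ∩ {B0,B1,B3} = {B0}; idom=B0
  B5: preds {B1,B4}: {B0,B1} ∩ {B0,B4} = {B0}; idom=B0

idom(B5) = B0

Answer: B0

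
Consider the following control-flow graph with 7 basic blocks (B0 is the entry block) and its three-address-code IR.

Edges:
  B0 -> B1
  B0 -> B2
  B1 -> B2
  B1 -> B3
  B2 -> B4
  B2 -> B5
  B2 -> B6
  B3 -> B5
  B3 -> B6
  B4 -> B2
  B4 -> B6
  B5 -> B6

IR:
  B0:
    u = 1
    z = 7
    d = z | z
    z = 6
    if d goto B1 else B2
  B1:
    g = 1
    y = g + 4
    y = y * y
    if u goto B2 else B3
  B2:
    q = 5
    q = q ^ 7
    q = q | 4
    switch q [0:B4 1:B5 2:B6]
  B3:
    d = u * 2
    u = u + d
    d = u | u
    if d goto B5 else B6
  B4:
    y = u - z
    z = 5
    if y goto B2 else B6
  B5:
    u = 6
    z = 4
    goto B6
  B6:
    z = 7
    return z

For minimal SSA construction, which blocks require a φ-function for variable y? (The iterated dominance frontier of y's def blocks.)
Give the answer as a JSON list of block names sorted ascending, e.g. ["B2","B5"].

Answer: ["B2", "B5", "B6"]

Working:
idom tree: B1←B0 B2←B0 B3←B1 B4←B2 B5←B0 B6←B0
Dom∩ at merges:
  B2: preds {B0,B1,B4}: {B0} ∩ {B0,B1} ∩ {B0,B2,B4} = {B0}; idom=B0
  B5: preds {B2,B3}: {B0,B2} ∩ {B0,B1,B3} = {B0}; idom=B0
  B6: preds {B2,B3,B4,B5}: {B0,B2} ∩ {B0,B1,B3} ∩ {B0,B2,B4} ∩ {B0,B5} = {B0}; idom=B0

DF walk-up:
  join B2 pred B0: · stop@B0
  join B2 pred B1: B1 stop@B0
  join B2 pred B4: B4→B2 stop@B0
  join B5 pred B2: B2 stop@B0
  join B5 pred B3: B3→B1 stop@B0
  join B6 pred B2: B2 stop@B0
  join B6 pred B3: B3→B1 stop@B0
  join B6 pred B4: B4→B2 stop@B0
  join B6 pred B5: B5 stop@B0
  DF(B0)=∅
  DF(B1)={B2,B5,B6}
  DF(B2)={B2,B5,B6}
  DF(B3)={B5,B6}
  DF(B4)={B2,B6}
  DF(B5)={B6}
  DF(B6)=∅

φ for y: defs {B1,B4}
  DF⁺ = {B2,B5,B6}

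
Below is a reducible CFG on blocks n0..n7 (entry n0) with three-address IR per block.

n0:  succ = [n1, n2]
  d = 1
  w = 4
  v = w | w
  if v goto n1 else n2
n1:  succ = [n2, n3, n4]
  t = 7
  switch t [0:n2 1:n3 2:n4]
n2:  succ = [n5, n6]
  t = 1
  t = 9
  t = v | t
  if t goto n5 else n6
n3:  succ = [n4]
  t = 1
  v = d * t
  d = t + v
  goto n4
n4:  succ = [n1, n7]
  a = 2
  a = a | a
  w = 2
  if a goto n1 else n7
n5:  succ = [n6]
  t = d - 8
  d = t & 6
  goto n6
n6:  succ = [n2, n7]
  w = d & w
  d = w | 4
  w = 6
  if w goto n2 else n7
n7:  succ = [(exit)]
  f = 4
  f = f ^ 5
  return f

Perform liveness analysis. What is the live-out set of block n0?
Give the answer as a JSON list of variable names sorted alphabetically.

Per-block:
  n0: def={d,v,w} ue=∅
  n1: def={t} ue=∅
  n2: def={t} ue={v}
  n3: def={d,t,v} ue={d}
  n4: def={a,w} ue=∅
  n5: def={d,t} ue={d}
  n6: def={d,w} ue={d,w}
  n7: def={f} ue=∅

Live sets:
  n0: in=∅ out={d,v,w}
  n1: in={d,v,w} out={d,v,w}
  n2: in={d,v,w} out={d,v,w}
  n3: in={d} out={d,v}
  n4: in={d,v} out={d,v,w}
  n5: in={d,v,w} out={d,v,w}
  n6: in={d,v,w} out={d,v,w}
  n7: in=∅ out=∅

live-out(n0) = ["d", "v", "w"]

Answer: ["d", "v", "w"]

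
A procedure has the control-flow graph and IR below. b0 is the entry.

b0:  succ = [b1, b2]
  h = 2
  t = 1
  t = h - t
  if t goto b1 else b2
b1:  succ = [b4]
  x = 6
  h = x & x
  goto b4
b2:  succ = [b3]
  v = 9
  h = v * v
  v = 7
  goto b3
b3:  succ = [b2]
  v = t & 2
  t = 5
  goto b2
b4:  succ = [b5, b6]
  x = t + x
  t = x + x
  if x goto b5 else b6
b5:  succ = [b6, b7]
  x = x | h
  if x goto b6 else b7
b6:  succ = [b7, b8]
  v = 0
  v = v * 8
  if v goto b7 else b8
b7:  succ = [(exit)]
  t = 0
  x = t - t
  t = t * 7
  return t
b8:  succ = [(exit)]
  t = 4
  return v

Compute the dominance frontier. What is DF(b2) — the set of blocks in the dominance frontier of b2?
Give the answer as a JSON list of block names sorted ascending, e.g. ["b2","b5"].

idom tree: b1←b0 b2←b0 b3←b2 b4←b1 b5←b4 b6←b4 b7←b4 b8←b6
Dom∩ at merges:
  b2: preds {b0,b3}: {b0} ∩ {b0,b2,b3} = {b0}; idom=b0
  b6: preds {b4,b5}: {b0,b1,b4} ∩ {b0,b1,b4,b5} = {b0,b1,b4}; idom=b4
  b7: preds {b5,b6}: {b0,b1,b4,b5} ∩ {b0,b1,b4,b6} = {b0,b1,b4}; idom=b4

DF walk-up:
  join b2 pred b0: · stop@b0
  join b2 pred b3: b3→b2 stop@b0
  join b6 pred b4: · stop@b4
  join b6 pred b5: b5 stop@b4
  join b7 pred b5: b5 stop@b4
  join b7 pred b6: b6 stop@b4
  b0 → ∅
  b1 → ∅
  b2 → {b2}
  b3 → {b2}
  b4 → ∅
  b5 → {b6,b7}
  b6 → {b7}
  b7 → ∅
  b8 → ∅

DF(b2) = ["b2"]

Answer: ["b2"]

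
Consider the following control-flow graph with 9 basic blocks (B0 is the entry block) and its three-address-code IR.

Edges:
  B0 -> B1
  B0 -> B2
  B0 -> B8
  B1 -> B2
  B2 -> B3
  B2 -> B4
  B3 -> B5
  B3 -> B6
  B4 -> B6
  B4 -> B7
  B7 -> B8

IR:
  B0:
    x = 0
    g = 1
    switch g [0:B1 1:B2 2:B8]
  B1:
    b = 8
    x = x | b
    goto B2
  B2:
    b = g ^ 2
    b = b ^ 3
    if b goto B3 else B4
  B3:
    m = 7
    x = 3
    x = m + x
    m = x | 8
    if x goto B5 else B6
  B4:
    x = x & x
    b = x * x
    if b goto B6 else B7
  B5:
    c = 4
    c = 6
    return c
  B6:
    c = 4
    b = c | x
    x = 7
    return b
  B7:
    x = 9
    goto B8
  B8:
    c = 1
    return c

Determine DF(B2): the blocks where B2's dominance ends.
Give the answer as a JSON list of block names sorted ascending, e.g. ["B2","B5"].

Answer: ["B8"]

Derivation:
idom tree: B1←B0 B2←B0 B3←B2 B4←B2 B5←B3 B6←B2 B7←B4 B8←B0
Dom∩ at merges:
  B2: preds {B0,B1}: {B0} ∩ {B0,B1} = {B0}; idom=B0
  B6: preds {B3,B4}: {B0,B2,B3} ∩ {B0,B2,B4} = {B0,B2}; idom=B2
  B8: preds {B0,B7}: {B0} ∩ {B0,B2,B4,B7} = {B0}; idom=B0

Frontier:
  join B2 pred B0: · stop@B0
  join B2 pred B1: B1 stop@B0
  join B6 pred B3: B3 stop@B2
  join B6 pred B4: B4 stop@B2
  join B8 pred B0: · stop@B0
  join B8 pred B7: B7→B4→B2 stop@B0
  B0 → ∅
  B1 → {B2}
  B2 → {B8}
  B3 → {B6}
  B4 → {B6,B8}
  B5 → ∅
  B6 → ∅
  B7 → {B8}
  B8 → ∅

DF(B2) = ["B8"]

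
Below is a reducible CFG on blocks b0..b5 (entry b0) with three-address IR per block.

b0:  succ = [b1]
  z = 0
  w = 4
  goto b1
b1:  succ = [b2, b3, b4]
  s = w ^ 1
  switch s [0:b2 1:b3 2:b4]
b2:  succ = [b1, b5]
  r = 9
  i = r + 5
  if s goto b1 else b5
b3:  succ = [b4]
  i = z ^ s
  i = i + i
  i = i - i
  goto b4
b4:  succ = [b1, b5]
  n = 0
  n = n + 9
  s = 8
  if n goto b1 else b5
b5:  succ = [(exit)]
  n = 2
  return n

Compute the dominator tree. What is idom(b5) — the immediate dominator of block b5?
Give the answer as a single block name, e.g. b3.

idom tree: b1←b0 b2←b1 b3←b1 b4←b1 b5←b1
Dom at joins:
  b1: preds {b0,b2,b4}: {b0} ∩ {b0,b1,b2} ∩ {b0,b1,b4} = {b0}; idom=b0
  b4: preds {b1,b3}: {b0,b1} ∩ {b0,b1,b3} = {b0,b1}; idom=b1
  b5: preds {b2,b4}: {b0,b1,b2} ∩ {b0,b1,b4} = {b0,b1}; idom=b1

idom(b5) = b1

Answer: b1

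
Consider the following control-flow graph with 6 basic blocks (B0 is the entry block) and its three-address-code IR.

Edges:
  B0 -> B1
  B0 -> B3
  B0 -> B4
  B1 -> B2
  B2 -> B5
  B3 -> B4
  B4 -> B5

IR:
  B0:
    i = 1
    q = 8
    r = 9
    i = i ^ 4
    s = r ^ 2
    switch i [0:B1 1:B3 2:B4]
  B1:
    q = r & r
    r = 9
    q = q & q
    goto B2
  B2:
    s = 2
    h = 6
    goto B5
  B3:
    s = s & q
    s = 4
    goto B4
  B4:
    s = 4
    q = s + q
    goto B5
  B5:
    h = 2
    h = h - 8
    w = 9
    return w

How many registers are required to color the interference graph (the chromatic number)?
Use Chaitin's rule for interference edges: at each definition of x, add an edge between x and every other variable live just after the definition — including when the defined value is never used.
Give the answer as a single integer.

Answer: 4

Working:
Block summaries:
  B0 def {i,q,r,s} use ∅
  B1 def {q,r} use {r}
  B2 def {h,s} use ∅
  B3 def {s} use {q,s}
  B4 def {q,s} use {q}
  B5 def {h,w} use ∅

Liveness:
  B0 li=∅ lo={q,r,s}
  B1 li={r} lo=∅
  B2 li=∅ lo=∅
  B3 li={q,s} lo={q}
  B4 li={q} lo=∅
  B5 li=∅ lo=∅

Conflict graph:
  h — ∅
  i — {q,r,s}
  q — {i,r,s}
  r — {i,q,s}
  s — {i,q,r}
  w — ∅

Registers:
  clique {i,q,r,s} ⇒ need ≥ 4
  assign h→r0 i→r0 q→r1 r→r2 s→r3 w→r0 — no edge inside a register ⇒ χ ≤ 4
  χ = 4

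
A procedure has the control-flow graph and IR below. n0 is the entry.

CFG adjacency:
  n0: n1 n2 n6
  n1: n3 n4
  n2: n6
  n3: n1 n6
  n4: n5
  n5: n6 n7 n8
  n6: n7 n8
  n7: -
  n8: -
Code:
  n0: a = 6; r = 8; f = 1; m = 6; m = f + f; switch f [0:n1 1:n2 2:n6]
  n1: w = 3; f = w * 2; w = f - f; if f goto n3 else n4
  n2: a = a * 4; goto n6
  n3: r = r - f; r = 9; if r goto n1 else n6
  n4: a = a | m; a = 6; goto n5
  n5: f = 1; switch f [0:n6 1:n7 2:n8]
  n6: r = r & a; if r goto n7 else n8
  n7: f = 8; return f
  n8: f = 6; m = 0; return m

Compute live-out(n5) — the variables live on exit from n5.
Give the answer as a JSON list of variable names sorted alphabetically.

Per-block:
  n0 def {a,f,m,r} use ∅
  n1 def {f,w} use ∅
  n2 def {a} use {a}
  n3 def {r} use {f,r}
  n4 def {a} use {a,m}
  n5 def {f} use ∅
  n6 def {r} use {a,r}
  n7 def {f} use ∅
  n8 def {f,m} use ∅

Backward fixpoint:
  n0 li=∅ lo={a,m,r}
  n1 li={a,m,r} lo={a,f,m,r}
  n2 li={a,r} lo={a,r}
  n3 li={a,f,m,r} lo={a,m,r}
  n4 li={a,m,r} lo={a,r}
  n5 li={a,r} lo={a,r}
  n6 li={a,r} lo=∅
  n7 li=∅ lo=∅
  n8 li=∅ lo=∅

live-out(n5) = ["a", "r"]

Answer: ["a", "r"]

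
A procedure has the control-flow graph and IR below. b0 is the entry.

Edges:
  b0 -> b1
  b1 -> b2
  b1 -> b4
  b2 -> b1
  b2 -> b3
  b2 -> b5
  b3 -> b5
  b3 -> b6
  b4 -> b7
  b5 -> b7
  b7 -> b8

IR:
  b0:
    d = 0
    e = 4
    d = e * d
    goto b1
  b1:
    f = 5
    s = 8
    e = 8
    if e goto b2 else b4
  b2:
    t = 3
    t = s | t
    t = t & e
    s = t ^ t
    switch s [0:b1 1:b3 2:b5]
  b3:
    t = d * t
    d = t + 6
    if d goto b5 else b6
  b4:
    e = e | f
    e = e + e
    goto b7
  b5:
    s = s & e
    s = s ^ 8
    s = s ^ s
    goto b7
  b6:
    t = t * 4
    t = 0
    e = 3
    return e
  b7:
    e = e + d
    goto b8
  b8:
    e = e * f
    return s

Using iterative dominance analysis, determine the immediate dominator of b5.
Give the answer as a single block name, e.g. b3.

Answer: b2

Working:
idom tree: b1←b0 b2←b1 b3←b2 b4←b1 b5←b2 b6←b3 b7←b1 b8←b7
Dom at joins:
  b1: preds {b0,b2}: {b0} ∩ {b0,b1,b2} = {b0}; idom=b0
  b5: preds {b2,b3}: {b0,b1,b2} ∩ {b0,b1,b2,b3} = {b0,b1,b2}; idom=b2
  b7: preds {b4,b5}: {b0,b1,b4} ∩ {b0,b1,b2,b5} = {b0,b1}; idom=b1

idom(b5) = b2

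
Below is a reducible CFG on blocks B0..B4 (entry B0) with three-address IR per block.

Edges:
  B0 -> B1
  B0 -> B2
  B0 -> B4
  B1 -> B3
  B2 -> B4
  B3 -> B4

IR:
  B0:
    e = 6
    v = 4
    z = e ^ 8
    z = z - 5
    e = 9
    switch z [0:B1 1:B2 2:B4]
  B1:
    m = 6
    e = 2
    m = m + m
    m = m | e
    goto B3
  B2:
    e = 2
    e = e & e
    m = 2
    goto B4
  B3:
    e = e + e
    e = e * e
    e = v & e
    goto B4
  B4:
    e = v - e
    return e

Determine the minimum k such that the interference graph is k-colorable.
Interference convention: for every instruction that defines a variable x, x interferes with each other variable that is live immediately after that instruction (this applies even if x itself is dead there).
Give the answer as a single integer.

def/use:
  B0: def={e,v,z} ue=∅
  B1: def={e,m} ue=∅
  B2: def={e,m} ue=∅
  B3: def={e} ue={e,v}
  B4: def={e} ue={e,v}

Liveness:
  live B0: ∅→{e,v}
  live B1: {v}→{e,v}
  live B2: {v}→{e,v}
  live B3: {e,v}→{e,v}
  live B4: {e,v}→∅

Conflict graph:
  e — {m,v,z}
  m — {e,v}
  v — {e,m,z}
  z — {e,v}

Chromatic number:
  lower bound: {e,m,v} mutually conflict ⇒ χ ≥ 3
  assign e→c0 m→c2 v→c1 z→c2 — no edge inside a register ⇒ χ ≤ 3
  χ = 3

Answer: 3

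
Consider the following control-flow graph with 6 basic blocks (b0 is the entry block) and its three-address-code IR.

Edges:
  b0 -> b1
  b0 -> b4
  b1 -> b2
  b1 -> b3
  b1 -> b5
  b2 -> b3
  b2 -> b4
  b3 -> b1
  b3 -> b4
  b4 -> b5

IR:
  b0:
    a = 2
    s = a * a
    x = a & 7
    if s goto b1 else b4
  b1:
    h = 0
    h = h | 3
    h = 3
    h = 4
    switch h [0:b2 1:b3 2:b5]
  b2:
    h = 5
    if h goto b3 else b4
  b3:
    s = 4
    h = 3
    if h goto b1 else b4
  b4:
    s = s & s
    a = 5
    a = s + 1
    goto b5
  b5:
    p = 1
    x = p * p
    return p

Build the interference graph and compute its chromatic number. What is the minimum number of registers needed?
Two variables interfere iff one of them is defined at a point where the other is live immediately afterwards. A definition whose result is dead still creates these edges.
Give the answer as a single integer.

Per-block:
  b0 def {a,s,x} use ∅
  b1 def {h} use ∅
  b2 def {h} use ∅
  b3 def {h,s} use ∅
  b4 def {a,s} use {s}
  b5 def {p,x} use ∅

Live sets:
  live b0: ∅→{s}
  live b1: {s}→{s}
  live b2: {s}→{s}
  live b3: ∅→{s}
  live b4: {s}→∅
  live b5: ∅→∅

Interfere edges:
  a↔{s}
  h↔{s}
  p↔{x}
  s↔{a,h,x}
  x↔{p,s}

Registers:
  {a,s} pairwise interfere (2-clique) ⇒ χ ≥ 2
  2-colouring: r0={p,s}  r1={a,h,x}
  χ = 2

Answer: 2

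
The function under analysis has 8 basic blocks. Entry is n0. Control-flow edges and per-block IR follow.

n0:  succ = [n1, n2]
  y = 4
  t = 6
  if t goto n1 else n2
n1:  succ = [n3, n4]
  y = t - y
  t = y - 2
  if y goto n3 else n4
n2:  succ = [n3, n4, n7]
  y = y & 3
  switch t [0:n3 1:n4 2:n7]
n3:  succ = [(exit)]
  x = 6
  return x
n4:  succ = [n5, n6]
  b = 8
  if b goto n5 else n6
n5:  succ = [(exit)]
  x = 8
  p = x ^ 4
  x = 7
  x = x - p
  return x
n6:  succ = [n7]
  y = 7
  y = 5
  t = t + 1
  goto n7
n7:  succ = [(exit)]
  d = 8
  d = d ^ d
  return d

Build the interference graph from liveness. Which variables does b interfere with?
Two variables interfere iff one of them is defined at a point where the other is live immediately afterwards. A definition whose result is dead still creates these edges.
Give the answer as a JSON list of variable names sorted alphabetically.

Answer: ["t"]

Analysis:
Block summaries:
  n0: {t,y} / ∅
  n1: {t,y} / {t,y}
  n2: {y} / {t,y}
  n3: {x} / ∅
  n4: {b} / ∅
  n5: {p,x} / ∅
  n6: {t,y} / {t}
  n7: {d} / ∅

Live sets:
  live n0: ∅→{t,y}
  live n1: {t,y}→{t}
  live n2: {t,y}→{t}
  live n3: ∅→∅
  live n4: {t}→{t}
  live n5: ∅→∅
  live n6: {t}→∅
  live n7: ∅→∅

Interfere edges:
  b↔{t}
  d↔∅
  p↔{x}
  t↔{b,y}
  x↔{p}
  y↔{t}

N(b) = ["t"]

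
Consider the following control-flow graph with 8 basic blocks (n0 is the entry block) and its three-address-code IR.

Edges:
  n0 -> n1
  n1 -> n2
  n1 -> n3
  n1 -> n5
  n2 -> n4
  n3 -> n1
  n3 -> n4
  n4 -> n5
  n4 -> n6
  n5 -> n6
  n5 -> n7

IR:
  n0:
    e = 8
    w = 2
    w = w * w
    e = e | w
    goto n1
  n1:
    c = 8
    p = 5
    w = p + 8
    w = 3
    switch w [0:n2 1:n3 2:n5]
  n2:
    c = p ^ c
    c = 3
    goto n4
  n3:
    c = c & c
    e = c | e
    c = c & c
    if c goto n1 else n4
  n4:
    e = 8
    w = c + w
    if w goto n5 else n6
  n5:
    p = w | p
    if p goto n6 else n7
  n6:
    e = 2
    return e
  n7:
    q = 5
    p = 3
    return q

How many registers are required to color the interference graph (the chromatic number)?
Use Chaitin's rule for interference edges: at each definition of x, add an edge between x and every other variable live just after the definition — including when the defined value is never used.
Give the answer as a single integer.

Answer: 4

Working:
def/use:
  n0 def {e,w} use ∅
  n1 def {c,p,w} use ∅
  n2 def {c} use {c,p}
  n3 def {c,e} use {c,e}
  n4 def {e,w} use {c,w}
  n5 def {p} use {p,w}
  n6 def {e} use ∅
  n7 def {p,q} use ∅

Liveness:
  n0: in=∅ out={e}
  n1: in={e} out={c,e,p,w}
  n2: in={c,p,w} out={c,p,w}
  n3: in={c,e,p,w} out={c,e,p,w}
  n4: in={c,p,w} out={p,w}
  n5: in={p,w} out=∅
  n6: in=∅ out=∅
  n7: in=∅ out=∅

Interfere edges:
  c: {e,p,w}
  e: {c,p,w}
  p: {c,e,q,w}
  q: {p}
  w: {c,e,p}

Colouring:
  lower bound: {c,e,p,w} mutually conflict ⇒ χ ≥ 4
  4-colouring: c0={p}  c1={c,q}  c2={e}  c3={w}
  χ = 4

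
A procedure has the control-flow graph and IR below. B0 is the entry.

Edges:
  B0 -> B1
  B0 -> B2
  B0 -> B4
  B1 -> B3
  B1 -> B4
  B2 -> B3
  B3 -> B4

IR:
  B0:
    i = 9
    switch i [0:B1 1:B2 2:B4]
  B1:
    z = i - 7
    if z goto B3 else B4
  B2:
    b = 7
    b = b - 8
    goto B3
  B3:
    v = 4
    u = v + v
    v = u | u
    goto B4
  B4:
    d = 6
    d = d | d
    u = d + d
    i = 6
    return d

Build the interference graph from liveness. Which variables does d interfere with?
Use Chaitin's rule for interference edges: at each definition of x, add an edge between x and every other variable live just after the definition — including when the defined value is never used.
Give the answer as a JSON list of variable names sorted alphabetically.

Answer: ["i", "u"]

Analysis:
Per-block:
  B0: {i} / ∅
  B1: {z} / {i}
  B2: {b} / ∅
  B3: {u,v} / ∅
  B4: {d,i,u} / ∅

Live sets:
  B0 li=∅ lo={i}
  B1 li={i} lo=∅
  B2 li=∅ lo=∅
  B3 li=∅ lo=∅
  B4 li=∅ lo=∅

Interfere edges:
  b — ∅
  d — {i,u}
  i — {d}
  u — {d}
  v — ∅
  z — ∅

N(d) = ["i", "u"]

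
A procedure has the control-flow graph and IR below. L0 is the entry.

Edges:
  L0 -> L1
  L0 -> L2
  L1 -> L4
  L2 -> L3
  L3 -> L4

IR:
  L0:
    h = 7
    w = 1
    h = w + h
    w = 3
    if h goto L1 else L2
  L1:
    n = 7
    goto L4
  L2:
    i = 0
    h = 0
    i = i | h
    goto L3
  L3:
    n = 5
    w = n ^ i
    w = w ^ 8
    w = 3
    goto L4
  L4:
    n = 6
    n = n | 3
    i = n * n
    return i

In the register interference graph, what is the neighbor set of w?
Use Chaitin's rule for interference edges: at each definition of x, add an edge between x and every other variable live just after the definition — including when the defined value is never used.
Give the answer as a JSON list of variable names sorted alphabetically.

Block summaries:
  L0: {h,w} / ∅
  L1: {n} / ∅
  L2: {h,i} / ∅
  L3: {n,w} / {i}
  L4: {i,n} / ∅

Live sets:
  L0 li=∅ lo=∅
  L1 li=∅ lo=∅
  L2 li=∅ lo={i}
  L3 li={i} lo=∅
  L4 li=∅ lo=∅

Conflict graph:
  h↔{i,w}
  i↔{h,n}
  n↔{i}
  w↔{h}

N(w) = ["h"]

Answer: ["h"]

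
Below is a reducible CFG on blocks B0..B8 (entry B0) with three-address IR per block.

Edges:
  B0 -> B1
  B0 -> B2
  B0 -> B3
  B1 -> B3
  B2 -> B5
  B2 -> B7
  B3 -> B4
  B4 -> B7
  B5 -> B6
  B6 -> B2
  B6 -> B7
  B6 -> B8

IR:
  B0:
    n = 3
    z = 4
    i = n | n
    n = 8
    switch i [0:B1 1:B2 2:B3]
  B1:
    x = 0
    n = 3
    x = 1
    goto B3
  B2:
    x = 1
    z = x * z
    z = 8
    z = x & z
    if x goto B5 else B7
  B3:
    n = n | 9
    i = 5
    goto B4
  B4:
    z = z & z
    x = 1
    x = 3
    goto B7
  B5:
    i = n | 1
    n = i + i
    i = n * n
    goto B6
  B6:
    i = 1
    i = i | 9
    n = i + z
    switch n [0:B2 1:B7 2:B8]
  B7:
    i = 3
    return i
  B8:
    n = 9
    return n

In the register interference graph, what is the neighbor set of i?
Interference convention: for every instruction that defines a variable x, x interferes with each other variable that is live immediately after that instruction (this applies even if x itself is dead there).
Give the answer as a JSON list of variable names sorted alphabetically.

Block summaries:
  B0 def {i,n,z} use ∅
  B1 def {n,x} use ∅
  B2 def {x,z} use {z}
  B3 def {i,n} use {n}
  B4 def {x,z} use {z}
  B5 def {i,n} use {n}
  B6 def {i,n} use {z}
  B7 def {i} use ∅
  B8 def {n} use ∅

Liveness:
  B0: in=∅ out={n,z}
  B1: in={z} out={n,z}
  B2: in={n,z} out={n,z}
  B3: in={n,z} out={z}
  B4: in={z} out=∅
  B5: in={n,z} out={z}
  B6: in={z} out={n,z}
  B7: in=∅ out=∅
  B8: in=∅ out=∅

Interfere edges:
  i — {n,z}
  n — {i,x,z}
  x — {n,z}
  z — {i,n,x}

N(i) = ["n", "z"]

Answer: ["n", "z"]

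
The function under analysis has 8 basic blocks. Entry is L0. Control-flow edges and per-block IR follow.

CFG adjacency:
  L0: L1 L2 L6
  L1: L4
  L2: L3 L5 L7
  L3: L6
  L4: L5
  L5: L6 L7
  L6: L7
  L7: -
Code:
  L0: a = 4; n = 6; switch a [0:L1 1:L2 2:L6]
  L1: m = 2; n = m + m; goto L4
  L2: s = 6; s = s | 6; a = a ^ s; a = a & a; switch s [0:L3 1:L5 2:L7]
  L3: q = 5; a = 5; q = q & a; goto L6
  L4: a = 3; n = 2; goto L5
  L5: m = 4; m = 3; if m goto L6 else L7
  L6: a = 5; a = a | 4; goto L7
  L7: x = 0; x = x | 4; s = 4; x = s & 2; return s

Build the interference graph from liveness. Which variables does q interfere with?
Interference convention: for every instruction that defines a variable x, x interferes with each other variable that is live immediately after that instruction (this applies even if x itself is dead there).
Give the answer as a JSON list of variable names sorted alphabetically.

def/use:
  L0: def={a,n} ue=∅
  L1: def={m,n} ue=∅
  L2: def={a,s} ue={a}
  L3: def={a,q} ue=∅
  L4: def={a,n} ue=∅
  L5: def={m} ue=∅
  L6: def={a} ue=∅
  L7: def={s,x} ue=∅

Live sets:
  L0 li=∅ lo={a}
  L1 li=∅ lo=∅
  L2 li={a} lo=∅
  L3 li=∅ lo=∅
  L4 li=∅ lo=∅
  L5 li=∅ lo=∅
  L6 li=∅ lo=∅
  L7 li=∅ lo=∅

Conflict graph:
  a: {n,q,s}
  m: ∅
  n: {a}
  q: {a}
  s: {a,x}
  x: {s}

N(q) = ["a"]

Answer: ["a"]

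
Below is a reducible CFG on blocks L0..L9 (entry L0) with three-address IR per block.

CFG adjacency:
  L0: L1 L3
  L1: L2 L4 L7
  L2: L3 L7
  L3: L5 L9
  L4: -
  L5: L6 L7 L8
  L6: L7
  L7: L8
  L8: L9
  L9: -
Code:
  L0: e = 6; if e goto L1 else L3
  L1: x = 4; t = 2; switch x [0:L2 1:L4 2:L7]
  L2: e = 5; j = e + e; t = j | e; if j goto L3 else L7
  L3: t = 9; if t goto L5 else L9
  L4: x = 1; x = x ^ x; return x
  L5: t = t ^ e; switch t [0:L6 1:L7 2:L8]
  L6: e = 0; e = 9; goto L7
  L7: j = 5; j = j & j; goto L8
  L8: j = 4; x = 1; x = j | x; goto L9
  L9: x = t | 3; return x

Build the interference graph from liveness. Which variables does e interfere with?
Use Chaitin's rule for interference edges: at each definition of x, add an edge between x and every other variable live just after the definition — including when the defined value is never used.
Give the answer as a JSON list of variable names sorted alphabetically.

Per-block:
  L0: def={e} ue=∅
  L1: def={t,x} ue=∅
  L2: def={e,j,t} ue=∅
  L3: def={t} ue=∅
  L4: def={x} ue=∅
  L5: def={t} ue={e,t}
  L6: def={e} ue=∅
  L7: def={j} ue=∅
  L8: def={j,x} ue=∅
  L9: def={x} ue={t}

Liveness:
  live L0: ∅→{e}
  live L1: ∅→{t}
  live L2: ∅→{e,t}
  live L3: {e}→{e,t}
  live L4: ∅→∅
  live L5: {e,t}→{t}
  live L6: {t}→{t}
  live L7: {t}→{t}
  live L8: {t}→{t}
  live L9: {t}→∅

Interfere edges:
  e — {j,t}
  j — {e,t,x}
  t — {e,j,x}
  x — {j,t}

N(e) = ["j", "t"]

Answer: ["j", "t"]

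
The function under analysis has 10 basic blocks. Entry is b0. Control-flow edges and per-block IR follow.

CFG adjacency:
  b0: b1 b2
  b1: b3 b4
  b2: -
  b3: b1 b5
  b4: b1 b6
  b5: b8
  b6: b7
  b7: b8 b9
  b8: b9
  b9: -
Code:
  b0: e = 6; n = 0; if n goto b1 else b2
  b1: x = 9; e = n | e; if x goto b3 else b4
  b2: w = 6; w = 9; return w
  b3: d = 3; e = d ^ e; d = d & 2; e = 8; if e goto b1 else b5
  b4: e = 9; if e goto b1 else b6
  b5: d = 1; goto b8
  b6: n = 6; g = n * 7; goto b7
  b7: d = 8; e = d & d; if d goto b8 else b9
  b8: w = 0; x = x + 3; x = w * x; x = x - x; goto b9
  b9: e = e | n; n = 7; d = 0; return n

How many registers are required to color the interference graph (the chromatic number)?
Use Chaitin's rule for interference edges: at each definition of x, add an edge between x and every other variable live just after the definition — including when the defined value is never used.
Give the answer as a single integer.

def/use:
  b0 def {e,n} use ∅
  b1 def {e,x} use {e,n}
  b2 def {w} use ∅
  b3 def {d,e} use {e}
  b4 def {e} use ∅
  b5 def {d} use ∅
  b6 def {g,n} use ∅
  b7 def {d,e} use ∅
  b8 def {w,x} use {x}
  b9 def {d,e,n} use {e,n}

Backward fixpoint:
  b0: in=∅ out={e,n}
  b1: in={e,n} out={e,n,x}
  b2: in=∅ out=∅
  b3: in={e,n,x} out={e,n,x}
  b4: in={n,x} out={e,n,x}
  b5: in={e,n,x} out={e,n,x}
  b6: in={x} out={n,x}
  b7: in={n,x} out={e,n,x}
  b8: in={e,n,x} out={e,n}
  b9: in={e,n} out=∅

Interfere edges:
  d↔{e,n,x}
  e↔{d,n,w,x}
  g↔{n,x}
  n↔{d,e,g,w,x}
  w↔{e,n,x}
  x↔{d,e,g,n,w}

Registers:
  clique {d,e,n,x} ⇒ need ≥ 4
  4-colouring: r0={n}  r1={x}  r2={e,g}  r3={d,w}
  χ = 4

Answer: 4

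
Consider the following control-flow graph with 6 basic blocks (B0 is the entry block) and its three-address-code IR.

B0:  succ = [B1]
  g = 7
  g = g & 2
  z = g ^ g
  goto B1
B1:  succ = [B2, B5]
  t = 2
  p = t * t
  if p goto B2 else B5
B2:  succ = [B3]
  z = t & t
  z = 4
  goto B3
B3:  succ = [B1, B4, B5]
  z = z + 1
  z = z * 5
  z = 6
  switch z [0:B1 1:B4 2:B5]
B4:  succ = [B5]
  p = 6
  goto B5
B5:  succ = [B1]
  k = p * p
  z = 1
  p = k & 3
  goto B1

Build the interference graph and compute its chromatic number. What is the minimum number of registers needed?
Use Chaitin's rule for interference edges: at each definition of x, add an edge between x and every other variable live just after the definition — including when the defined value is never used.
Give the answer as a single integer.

Block summaries:
  B0 def {g,z} use ∅
  B1 def {p,t} use ∅
  B2 def {z} use {t}
  B3 def {z} use {z}
  B4 def {p} use ∅
  B5 def {k,p,z} use {p}

Backward fixpoint:
  live B0: ∅→∅
  live B1: ∅→{p,t}
  live B2: {p,t}→{p,z}
  live B3: {p,z}→{p}
  live B4: ∅→{p}
  live B5: {p}→∅

Interfere edges:
  g: ∅
  k: {z}
  p: {t,z}
  t: {p}
  z: {k,p}

Colouring:
  clique {k,z} ⇒ need ≥ 2
  2-colouring: R0={g,k,p}  R1={t,z}
  χ = 2

Answer: 2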